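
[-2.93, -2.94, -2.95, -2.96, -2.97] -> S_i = -2.93 + -0.01*i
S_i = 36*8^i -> [36, 288, 2304, 18432, 147456]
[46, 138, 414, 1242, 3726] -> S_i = 46*3^i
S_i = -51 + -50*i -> [-51, -101, -151, -201, -251]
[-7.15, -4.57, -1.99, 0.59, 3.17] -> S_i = -7.15 + 2.58*i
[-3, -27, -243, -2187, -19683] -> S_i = -3*9^i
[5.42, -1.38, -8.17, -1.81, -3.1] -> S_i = Random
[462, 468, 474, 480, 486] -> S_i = 462 + 6*i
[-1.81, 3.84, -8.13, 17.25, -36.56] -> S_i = -1.81*(-2.12)^i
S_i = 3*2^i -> [3, 6, 12, 24, 48]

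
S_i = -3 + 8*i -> [-3, 5, 13, 21, 29]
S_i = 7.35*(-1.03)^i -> [7.35, -7.57, 7.8, -8.03, 8.27]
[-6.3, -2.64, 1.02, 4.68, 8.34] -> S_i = -6.30 + 3.66*i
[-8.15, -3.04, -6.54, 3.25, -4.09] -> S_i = Random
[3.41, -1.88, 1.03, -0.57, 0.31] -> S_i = 3.41*(-0.55)^i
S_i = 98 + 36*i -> [98, 134, 170, 206, 242]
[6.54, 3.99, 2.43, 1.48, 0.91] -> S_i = 6.54*0.61^i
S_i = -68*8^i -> [-68, -544, -4352, -34816, -278528]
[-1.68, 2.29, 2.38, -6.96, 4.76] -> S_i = Random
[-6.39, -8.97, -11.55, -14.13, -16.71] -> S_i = -6.39 + -2.58*i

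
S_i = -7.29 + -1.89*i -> [-7.29, -9.18, -11.07, -12.96, -14.85]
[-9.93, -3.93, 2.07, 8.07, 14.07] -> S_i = -9.93 + 6.00*i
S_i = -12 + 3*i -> [-12, -9, -6, -3, 0]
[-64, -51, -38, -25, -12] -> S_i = -64 + 13*i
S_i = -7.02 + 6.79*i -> [-7.02, -0.23, 6.56, 13.35, 20.14]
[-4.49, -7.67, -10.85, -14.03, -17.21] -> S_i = -4.49 + -3.18*i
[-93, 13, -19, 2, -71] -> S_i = Random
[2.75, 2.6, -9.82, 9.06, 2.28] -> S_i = Random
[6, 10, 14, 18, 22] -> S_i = 6 + 4*i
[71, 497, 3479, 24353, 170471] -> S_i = 71*7^i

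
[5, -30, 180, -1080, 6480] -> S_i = 5*-6^i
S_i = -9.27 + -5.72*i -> [-9.27, -14.99, -20.71, -26.43, -32.15]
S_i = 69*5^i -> [69, 345, 1725, 8625, 43125]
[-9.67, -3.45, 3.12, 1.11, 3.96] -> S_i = Random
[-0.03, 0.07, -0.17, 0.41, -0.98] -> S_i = -0.03*(-2.39)^i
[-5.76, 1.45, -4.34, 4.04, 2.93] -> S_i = Random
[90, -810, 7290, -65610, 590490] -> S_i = 90*-9^i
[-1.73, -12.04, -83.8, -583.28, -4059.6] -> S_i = -1.73*6.96^i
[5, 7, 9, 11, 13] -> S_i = 5 + 2*i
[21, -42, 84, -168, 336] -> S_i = 21*-2^i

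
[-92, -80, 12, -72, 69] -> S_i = Random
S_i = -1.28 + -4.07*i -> [-1.28, -5.35, -9.42, -13.49, -17.56]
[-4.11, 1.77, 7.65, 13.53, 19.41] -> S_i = -4.11 + 5.88*i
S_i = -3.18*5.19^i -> [-3.18, -16.5, -85.66, -444.56, -2307.26]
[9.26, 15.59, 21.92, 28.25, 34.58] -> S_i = 9.26 + 6.33*i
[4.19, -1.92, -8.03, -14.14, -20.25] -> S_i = 4.19 + -6.11*i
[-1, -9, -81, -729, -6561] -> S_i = -1*9^i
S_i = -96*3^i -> [-96, -288, -864, -2592, -7776]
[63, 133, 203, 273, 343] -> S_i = 63 + 70*i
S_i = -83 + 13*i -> [-83, -70, -57, -44, -31]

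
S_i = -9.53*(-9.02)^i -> [-9.53, 85.96, -775.36, 6993.79, -63083.97]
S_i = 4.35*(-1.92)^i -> [4.35, -8.35, 16.04, -30.79, 59.11]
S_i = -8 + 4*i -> [-8, -4, 0, 4, 8]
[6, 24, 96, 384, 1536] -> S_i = 6*4^i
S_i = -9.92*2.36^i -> [-9.92, -23.41, -55.25, -130.39, -307.72]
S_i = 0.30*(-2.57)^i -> [0.3, -0.77, 1.98, -5.09, 13.09]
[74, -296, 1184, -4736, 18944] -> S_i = 74*-4^i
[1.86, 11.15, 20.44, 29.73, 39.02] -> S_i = 1.86 + 9.29*i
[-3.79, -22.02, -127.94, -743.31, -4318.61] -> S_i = -3.79*5.81^i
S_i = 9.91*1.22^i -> [9.91, 12.09, 14.75, 18.0, 21.95]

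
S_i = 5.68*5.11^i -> [5.68, 29.02, 148.32, 757.9, 3872.86]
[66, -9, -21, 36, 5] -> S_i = Random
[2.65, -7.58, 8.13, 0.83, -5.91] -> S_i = Random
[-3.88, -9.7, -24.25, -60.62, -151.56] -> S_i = -3.88*2.50^i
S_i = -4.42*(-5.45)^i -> [-4.42, 24.09, -131.29, 715.5, -3899.49]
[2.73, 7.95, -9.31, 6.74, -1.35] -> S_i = Random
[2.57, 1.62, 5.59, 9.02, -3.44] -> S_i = Random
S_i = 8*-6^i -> [8, -48, 288, -1728, 10368]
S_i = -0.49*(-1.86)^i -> [-0.49, 0.91, -1.7, 3.15, -5.86]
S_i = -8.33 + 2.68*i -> [-8.33, -5.65, -2.97, -0.29, 2.39]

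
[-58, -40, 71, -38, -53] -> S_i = Random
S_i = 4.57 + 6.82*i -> [4.57, 11.39, 18.21, 25.03, 31.85]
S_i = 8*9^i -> [8, 72, 648, 5832, 52488]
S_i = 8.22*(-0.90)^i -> [8.22, -7.4, 6.66, -5.99, 5.39]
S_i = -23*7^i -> [-23, -161, -1127, -7889, -55223]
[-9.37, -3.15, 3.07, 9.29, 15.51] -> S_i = -9.37 + 6.22*i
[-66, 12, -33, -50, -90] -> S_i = Random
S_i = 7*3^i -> [7, 21, 63, 189, 567]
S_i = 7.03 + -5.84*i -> [7.03, 1.19, -4.65, -10.49, -16.33]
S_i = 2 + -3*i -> [2, -1, -4, -7, -10]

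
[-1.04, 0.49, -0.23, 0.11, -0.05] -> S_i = -1.04*(-0.47)^i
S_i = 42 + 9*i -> [42, 51, 60, 69, 78]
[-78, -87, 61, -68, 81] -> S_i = Random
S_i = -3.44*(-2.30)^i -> [-3.44, 7.91, -18.2, 41.85, -96.27]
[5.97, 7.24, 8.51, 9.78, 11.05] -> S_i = 5.97 + 1.27*i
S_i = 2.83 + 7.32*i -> [2.83, 10.15, 17.47, 24.79, 32.11]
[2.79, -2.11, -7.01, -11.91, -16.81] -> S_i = 2.79 + -4.90*i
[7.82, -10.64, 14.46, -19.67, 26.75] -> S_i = 7.82*(-1.36)^i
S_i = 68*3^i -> [68, 204, 612, 1836, 5508]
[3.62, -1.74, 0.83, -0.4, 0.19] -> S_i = 3.62*(-0.48)^i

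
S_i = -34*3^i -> [-34, -102, -306, -918, -2754]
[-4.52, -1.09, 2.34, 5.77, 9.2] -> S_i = -4.52 + 3.43*i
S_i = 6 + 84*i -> [6, 90, 174, 258, 342]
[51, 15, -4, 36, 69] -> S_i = Random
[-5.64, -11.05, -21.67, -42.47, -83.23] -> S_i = -5.64*1.96^i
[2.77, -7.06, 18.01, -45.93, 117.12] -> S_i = 2.77*(-2.55)^i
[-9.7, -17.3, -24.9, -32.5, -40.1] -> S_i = -9.70 + -7.60*i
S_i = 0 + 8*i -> [0, 8, 16, 24, 32]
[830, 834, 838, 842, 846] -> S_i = 830 + 4*i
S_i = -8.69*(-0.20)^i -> [-8.69, 1.74, -0.35, 0.07, -0.01]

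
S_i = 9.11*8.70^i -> [9.11, 79.26, 689.54, 5998.96, 52190.97]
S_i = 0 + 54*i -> [0, 54, 108, 162, 216]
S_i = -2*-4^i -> [-2, 8, -32, 128, -512]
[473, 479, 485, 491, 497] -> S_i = 473 + 6*i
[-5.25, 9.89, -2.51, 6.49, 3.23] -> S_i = Random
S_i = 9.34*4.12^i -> [9.34, 38.48, 158.54, 653.19, 2691.14]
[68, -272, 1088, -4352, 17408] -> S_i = 68*-4^i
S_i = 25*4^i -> [25, 100, 400, 1600, 6400]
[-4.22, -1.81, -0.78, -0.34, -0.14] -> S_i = -4.22*0.43^i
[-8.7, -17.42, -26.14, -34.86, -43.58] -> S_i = -8.70 + -8.72*i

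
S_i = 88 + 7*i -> [88, 95, 102, 109, 116]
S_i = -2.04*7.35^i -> [-2.04, -14.99, -110.21, -810.01, -5953.6]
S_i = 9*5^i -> [9, 45, 225, 1125, 5625]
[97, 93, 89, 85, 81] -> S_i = 97 + -4*i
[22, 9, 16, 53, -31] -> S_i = Random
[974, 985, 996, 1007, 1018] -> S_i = 974 + 11*i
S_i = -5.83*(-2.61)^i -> [-5.83, 15.22, -39.71, 103.65, -270.54]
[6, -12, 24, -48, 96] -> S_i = 6*-2^i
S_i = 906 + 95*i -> [906, 1001, 1096, 1191, 1286]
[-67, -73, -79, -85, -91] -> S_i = -67 + -6*i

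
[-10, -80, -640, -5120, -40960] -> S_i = -10*8^i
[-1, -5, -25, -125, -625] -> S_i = -1*5^i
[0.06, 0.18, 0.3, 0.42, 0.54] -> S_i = 0.06 + 0.12*i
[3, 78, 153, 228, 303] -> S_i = 3 + 75*i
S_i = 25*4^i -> [25, 100, 400, 1600, 6400]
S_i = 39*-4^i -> [39, -156, 624, -2496, 9984]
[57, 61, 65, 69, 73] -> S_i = 57 + 4*i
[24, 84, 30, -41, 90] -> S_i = Random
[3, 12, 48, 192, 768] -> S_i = 3*4^i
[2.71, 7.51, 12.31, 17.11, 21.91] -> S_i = 2.71 + 4.80*i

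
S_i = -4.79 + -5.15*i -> [-4.79, -9.94, -15.09, -20.24, -25.39]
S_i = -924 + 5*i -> [-924, -919, -914, -909, -904]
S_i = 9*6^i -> [9, 54, 324, 1944, 11664]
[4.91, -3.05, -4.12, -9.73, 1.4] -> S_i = Random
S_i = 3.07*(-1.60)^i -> [3.07, -4.91, 7.86, -12.57, 20.12]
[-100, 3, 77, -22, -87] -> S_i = Random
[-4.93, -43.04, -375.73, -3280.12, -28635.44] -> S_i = -4.93*8.73^i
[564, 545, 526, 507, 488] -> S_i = 564 + -19*i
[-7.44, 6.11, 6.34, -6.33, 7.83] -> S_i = Random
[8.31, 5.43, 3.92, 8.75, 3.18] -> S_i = Random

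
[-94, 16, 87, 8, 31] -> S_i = Random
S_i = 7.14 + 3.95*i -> [7.14, 11.09, 15.04, 18.99, 22.94]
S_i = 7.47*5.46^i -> [7.47, 40.79, 222.69, 1215.9, 6638.82]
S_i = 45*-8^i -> [45, -360, 2880, -23040, 184320]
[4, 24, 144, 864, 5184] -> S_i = 4*6^i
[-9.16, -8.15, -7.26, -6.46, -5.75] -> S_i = -9.16*0.89^i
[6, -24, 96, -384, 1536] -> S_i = 6*-4^i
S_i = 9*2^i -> [9, 18, 36, 72, 144]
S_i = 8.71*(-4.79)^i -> [8.71, -41.72, 199.84, -957.25, 4585.22]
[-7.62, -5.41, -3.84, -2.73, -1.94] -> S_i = -7.62*0.71^i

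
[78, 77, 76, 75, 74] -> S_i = 78 + -1*i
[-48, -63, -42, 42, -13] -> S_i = Random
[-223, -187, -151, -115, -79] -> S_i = -223 + 36*i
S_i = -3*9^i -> [-3, -27, -243, -2187, -19683]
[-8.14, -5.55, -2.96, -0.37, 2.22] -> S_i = -8.14 + 2.59*i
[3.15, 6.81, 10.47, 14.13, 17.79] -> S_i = 3.15 + 3.66*i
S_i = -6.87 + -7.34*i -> [-6.87, -14.21, -21.55, -28.89, -36.23]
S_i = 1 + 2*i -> [1, 3, 5, 7, 9]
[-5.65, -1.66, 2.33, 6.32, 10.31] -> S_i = -5.65 + 3.99*i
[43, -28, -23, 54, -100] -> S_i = Random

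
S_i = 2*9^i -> [2, 18, 162, 1458, 13122]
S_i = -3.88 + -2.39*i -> [-3.88, -6.27, -8.66, -11.05, -13.44]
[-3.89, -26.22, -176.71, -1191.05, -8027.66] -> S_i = -3.89*6.74^i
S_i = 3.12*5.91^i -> [3.12, 18.44, 108.98, 644.05, 3806.31]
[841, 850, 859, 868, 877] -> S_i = 841 + 9*i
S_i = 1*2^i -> [1, 2, 4, 8, 16]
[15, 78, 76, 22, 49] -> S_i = Random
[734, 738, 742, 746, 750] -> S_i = 734 + 4*i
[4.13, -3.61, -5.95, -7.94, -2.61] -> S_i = Random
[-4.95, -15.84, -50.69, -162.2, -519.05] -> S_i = -4.95*3.20^i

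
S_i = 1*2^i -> [1, 2, 4, 8, 16]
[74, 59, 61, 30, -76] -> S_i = Random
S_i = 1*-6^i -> [1, -6, 36, -216, 1296]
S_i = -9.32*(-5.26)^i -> [-9.32, 49.02, -257.86, 1356.35, -7134.42]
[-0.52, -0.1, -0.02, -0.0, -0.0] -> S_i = -0.52*0.20^i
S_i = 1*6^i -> [1, 6, 36, 216, 1296]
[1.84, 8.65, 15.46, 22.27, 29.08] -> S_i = 1.84 + 6.81*i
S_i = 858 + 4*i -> [858, 862, 866, 870, 874]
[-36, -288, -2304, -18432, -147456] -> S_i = -36*8^i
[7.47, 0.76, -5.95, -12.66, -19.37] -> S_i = 7.47 + -6.71*i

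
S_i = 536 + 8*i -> [536, 544, 552, 560, 568]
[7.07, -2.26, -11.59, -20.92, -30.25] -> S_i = 7.07 + -9.33*i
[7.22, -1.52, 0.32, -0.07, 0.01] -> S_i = 7.22*(-0.21)^i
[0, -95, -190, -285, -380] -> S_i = 0 + -95*i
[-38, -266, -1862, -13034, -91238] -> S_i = -38*7^i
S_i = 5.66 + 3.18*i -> [5.66, 8.84, 12.02, 15.2, 18.38]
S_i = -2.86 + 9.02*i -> [-2.86, 6.16, 15.18, 24.2, 33.22]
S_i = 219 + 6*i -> [219, 225, 231, 237, 243]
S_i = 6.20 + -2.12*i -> [6.2, 4.08, 1.96, -0.16, -2.28]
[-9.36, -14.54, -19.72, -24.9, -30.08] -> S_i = -9.36 + -5.18*i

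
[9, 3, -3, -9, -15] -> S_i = 9 + -6*i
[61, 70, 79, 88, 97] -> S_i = 61 + 9*i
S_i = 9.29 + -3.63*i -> [9.29, 5.66, 2.03, -1.6, -5.23]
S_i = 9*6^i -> [9, 54, 324, 1944, 11664]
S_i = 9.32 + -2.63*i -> [9.32, 6.69, 4.06, 1.43, -1.2]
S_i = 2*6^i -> [2, 12, 72, 432, 2592]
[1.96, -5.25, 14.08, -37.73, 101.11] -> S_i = 1.96*(-2.68)^i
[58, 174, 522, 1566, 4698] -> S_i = 58*3^i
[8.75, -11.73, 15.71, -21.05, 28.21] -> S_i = 8.75*(-1.34)^i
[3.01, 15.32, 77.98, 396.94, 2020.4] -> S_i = 3.01*5.09^i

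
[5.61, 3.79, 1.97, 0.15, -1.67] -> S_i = 5.61 + -1.82*i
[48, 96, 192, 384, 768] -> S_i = 48*2^i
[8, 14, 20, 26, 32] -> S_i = 8 + 6*i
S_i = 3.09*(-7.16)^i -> [3.09, -22.12, 158.41, -1134.22, 8121.02]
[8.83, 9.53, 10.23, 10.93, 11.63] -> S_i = 8.83 + 0.70*i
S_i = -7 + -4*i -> [-7, -11, -15, -19, -23]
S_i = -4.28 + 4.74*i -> [-4.28, 0.46, 5.2, 9.94, 14.68]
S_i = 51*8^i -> [51, 408, 3264, 26112, 208896]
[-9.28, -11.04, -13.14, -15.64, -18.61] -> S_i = -9.28*1.19^i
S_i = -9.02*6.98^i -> [-9.02, -62.96, -439.46, -3067.42, -21410.57]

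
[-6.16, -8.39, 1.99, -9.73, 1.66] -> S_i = Random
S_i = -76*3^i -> [-76, -228, -684, -2052, -6156]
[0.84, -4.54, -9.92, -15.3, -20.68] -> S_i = 0.84 + -5.38*i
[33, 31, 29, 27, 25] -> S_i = 33 + -2*i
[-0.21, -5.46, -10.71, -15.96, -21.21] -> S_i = -0.21 + -5.25*i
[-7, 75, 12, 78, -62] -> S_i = Random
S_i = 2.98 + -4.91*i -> [2.98, -1.93, -6.84, -11.75, -16.66]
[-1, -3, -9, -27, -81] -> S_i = -1*3^i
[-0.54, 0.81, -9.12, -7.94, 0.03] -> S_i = Random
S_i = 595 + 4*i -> [595, 599, 603, 607, 611]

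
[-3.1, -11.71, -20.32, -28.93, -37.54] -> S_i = -3.10 + -8.61*i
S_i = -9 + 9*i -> [-9, 0, 9, 18, 27]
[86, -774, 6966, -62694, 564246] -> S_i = 86*-9^i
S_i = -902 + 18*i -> [-902, -884, -866, -848, -830]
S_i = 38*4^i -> [38, 152, 608, 2432, 9728]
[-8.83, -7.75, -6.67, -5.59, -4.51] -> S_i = -8.83 + 1.08*i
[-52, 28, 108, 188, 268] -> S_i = -52 + 80*i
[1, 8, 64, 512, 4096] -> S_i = 1*8^i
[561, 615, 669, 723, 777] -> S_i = 561 + 54*i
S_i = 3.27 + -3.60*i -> [3.27, -0.33, -3.93, -7.53, -11.13]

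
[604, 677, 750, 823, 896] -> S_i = 604 + 73*i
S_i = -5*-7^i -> [-5, 35, -245, 1715, -12005]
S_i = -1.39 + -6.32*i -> [-1.39, -7.71, -14.03, -20.35, -26.67]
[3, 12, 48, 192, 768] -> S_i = 3*4^i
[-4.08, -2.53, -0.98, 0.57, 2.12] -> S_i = -4.08 + 1.55*i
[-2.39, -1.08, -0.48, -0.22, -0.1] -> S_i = -2.39*0.45^i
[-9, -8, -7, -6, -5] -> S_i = -9 + 1*i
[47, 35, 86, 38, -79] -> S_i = Random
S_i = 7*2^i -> [7, 14, 28, 56, 112]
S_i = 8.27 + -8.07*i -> [8.27, 0.2, -7.87, -15.94, -24.01]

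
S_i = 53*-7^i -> [53, -371, 2597, -18179, 127253]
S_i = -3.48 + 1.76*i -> [-3.48, -1.72, 0.04, 1.8, 3.56]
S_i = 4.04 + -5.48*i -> [4.04, -1.44, -6.92, -12.4, -17.88]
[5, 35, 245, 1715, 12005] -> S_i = 5*7^i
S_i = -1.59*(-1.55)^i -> [-1.59, 2.46, -3.82, 5.92, -9.18]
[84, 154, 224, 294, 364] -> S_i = 84 + 70*i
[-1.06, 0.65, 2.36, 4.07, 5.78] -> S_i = -1.06 + 1.71*i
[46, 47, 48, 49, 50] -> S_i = 46 + 1*i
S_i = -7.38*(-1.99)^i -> [-7.38, 14.69, -29.23, 58.16, -115.74]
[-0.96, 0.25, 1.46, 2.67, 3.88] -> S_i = -0.96 + 1.21*i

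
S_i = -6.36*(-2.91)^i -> [-6.36, 18.51, -53.86, 156.72, -456.07]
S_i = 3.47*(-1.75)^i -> [3.47, -6.07, 10.63, -18.6, 32.54]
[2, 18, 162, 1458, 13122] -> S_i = 2*9^i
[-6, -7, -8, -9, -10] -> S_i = -6 + -1*i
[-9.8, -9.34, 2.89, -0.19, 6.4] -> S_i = Random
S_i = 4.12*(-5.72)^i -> [4.12, -23.57, 134.8, -771.05, 4410.43]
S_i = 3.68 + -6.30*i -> [3.68, -2.62, -8.92, -15.22, -21.52]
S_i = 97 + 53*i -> [97, 150, 203, 256, 309]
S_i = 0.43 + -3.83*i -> [0.43, -3.4, -7.23, -11.06, -14.89]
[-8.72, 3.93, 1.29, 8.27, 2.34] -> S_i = Random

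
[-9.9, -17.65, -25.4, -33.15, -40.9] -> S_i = -9.90 + -7.75*i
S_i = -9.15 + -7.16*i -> [-9.15, -16.31, -23.47, -30.63, -37.79]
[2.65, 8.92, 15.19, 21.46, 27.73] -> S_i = 2.65 + 6.27*i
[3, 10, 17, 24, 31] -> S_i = 3 + 7*i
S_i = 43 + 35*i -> [43, 78, 113, 148, 183]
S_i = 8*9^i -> [8, 72, 648, 5832, 52488]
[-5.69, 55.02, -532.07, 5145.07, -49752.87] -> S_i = -5.69*(-9.67)^i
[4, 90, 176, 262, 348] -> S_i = 4 + 86*i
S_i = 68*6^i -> [68, 408, 2448, 14688, 88128]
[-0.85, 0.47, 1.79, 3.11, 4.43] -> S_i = -0.85 + 1.32*i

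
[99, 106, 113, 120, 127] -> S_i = 99 + 7*i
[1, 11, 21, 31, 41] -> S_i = 1 + 10*i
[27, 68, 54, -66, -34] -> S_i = Random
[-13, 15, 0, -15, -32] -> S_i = Random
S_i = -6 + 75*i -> [-6, 69, 144, 219, 294]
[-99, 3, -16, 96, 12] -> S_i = Random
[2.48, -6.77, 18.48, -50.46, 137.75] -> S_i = 2.48*(-2.73)^i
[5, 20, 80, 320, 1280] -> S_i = 5*4^i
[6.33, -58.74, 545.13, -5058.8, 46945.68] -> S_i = 6.33*(-9.28)^i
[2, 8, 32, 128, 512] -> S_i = 2*4^i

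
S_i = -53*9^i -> [-53, -477, -4293, -38637, -347733]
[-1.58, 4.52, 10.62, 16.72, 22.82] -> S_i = -1.58 + 6.10*i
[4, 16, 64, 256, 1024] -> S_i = 4*4^i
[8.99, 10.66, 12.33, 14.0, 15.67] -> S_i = 8.99 + 1.67*i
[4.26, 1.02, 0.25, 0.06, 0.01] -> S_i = 4.26*0.24^i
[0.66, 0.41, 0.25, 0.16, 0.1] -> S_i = 0.66*0.62^i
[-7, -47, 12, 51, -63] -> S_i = Random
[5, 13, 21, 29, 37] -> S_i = 5 + 8*i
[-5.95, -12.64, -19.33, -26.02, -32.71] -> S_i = -5.95 + -6.69*i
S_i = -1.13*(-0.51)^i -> [-1.13, 0.58, -0.29, 0.15, -0.08]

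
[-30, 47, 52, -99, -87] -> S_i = Random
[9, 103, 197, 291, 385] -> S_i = 9 + 94*i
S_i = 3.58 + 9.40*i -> [3.58, 12.98, 22.38, 31.78, 41.18]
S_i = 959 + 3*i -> [959, 962, 965, 968, 971]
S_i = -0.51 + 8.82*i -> [-0.51, 8.31, 17.13, 25.95, 34.77]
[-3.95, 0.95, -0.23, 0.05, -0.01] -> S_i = -3.95*(-0.24)^i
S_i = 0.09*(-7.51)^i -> [0.09, -0.68, 5.08, -38.12, 286.29]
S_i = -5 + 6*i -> [-5, 1, 7, 13, 19]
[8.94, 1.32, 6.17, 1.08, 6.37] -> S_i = Random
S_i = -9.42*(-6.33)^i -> [-9.42, 59.63, -377.45, 2389.25, -15123.97]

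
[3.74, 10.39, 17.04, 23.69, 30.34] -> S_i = 3.74 + 6.65*i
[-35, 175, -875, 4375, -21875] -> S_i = -35*-5^i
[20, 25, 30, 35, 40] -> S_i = 20 + 5*i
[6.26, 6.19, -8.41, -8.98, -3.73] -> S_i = Random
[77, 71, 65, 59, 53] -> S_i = 77 + -6*i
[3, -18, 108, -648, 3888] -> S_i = 3*-6^i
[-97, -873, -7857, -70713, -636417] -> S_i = -97*9^i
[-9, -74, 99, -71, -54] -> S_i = Random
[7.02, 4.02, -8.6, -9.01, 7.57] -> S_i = Random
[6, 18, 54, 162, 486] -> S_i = 6*3^i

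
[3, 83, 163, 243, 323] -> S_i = 3 + 80*i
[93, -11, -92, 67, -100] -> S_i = Random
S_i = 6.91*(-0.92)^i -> [6.91, -6.36, 5.85, -5.38, 4.95]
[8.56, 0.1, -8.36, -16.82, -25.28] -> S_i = 8.56 + -8.46*i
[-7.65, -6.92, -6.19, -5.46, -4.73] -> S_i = -7.65 + 0.73*i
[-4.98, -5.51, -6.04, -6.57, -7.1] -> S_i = -4.98 + -0.53*i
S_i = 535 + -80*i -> [535, 455, 375, 295, 215]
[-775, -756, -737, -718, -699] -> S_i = -775 + 19*i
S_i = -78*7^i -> [-78, -546, -3822, -26754, -187278]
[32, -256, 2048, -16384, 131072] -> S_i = 32*-8^i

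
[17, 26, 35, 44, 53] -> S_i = 17 + 9*i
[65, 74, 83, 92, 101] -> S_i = 65 + 9*i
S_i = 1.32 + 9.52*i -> [1.32, 10.84, 20.36, 29.88, 39.4]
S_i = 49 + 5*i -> [49, 54, 59, 64, 69]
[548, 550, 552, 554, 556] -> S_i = 548 + 2*i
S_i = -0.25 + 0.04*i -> [-0.25, -0.21, -0.17, -0.13, -0.09]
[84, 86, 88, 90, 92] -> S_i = 84 + 2*i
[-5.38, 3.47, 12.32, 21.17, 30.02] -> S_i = -5.38 + 8.85*i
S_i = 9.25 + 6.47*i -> [9.25, 15.72, 22.19, 28.66, 35.13]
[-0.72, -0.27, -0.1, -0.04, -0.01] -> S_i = -0.72*0.37^i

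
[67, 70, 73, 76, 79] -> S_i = 67 + 3*i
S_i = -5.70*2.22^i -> [-5.7, -12.65, -28.09, -62.36, -138.45]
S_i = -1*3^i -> [-1, -3, -9, -27, -81]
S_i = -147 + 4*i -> [-147, -143, -139, -135, -131]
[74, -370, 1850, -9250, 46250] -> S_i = 74*-5^i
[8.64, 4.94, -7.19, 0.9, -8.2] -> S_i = Random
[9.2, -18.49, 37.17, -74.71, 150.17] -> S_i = 9.20*(-2.01)^i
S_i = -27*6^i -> [-27, -162, -972, -5832, -34992]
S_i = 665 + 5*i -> [665, 670, 675, 680, 685]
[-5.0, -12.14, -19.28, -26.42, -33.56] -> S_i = -5.00 + -7.14*i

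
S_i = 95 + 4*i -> [95, 99, 103, 107, 111]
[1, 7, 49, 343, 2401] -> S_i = 1*7^i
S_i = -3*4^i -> [-3, -12, -48, -192, -768]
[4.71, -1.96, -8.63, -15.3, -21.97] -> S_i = 4.71 + -6.67*i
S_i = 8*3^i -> [8, 24, 72, 216, 648]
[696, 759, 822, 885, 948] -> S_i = 696 + 63*i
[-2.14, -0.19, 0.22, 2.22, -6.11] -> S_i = Random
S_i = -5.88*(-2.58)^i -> [-5.88, 15.17, -39.14, 100.98, -260.53]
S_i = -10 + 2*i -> [-10, -8, -6, -4, -2]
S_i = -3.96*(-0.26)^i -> [-3.96, 1.03, -0.27, 0.07, -0.02]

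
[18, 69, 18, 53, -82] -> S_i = Random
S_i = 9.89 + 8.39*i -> [9.89, 18.28, 26.67, 35.06, 43.45]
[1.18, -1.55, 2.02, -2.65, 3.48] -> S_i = 1.18*(-1.31)^i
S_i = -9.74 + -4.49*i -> [-9.74, -14.23, -18.72, -23.21, -27.7]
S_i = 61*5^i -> [61, 305, 1525, 7625, 38125]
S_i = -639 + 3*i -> [-639, -636, -633, -630, -627]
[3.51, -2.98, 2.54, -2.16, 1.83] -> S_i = 3.51*(-0.85)^i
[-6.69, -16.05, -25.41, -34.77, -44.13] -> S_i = -6.69 + -9.36*i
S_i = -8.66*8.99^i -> [-8.66, -77.85, -699.9, -6292.12, -56566.15]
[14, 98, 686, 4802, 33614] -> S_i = 14*7^i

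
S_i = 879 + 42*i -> [879, 921, 963, 1005, 1047]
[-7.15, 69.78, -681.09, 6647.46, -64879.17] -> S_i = -7.15*(-9.76)^i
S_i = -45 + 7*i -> [-45, -38, -31, -24, -17]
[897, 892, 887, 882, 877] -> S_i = 897 + -5*i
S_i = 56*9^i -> [56, 504, 4536, 40824, 367416]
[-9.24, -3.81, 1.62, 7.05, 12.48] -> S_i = -9.24 + 5.43*i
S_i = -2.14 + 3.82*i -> [-2.14, 1.68, 5.5, 9.32, 13.14]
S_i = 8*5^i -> [8, 40, 200, 1000, 5000]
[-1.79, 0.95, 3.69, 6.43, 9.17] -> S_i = -1.79 + 2.74*i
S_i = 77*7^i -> [77, 539, 3773, 26411, 184877]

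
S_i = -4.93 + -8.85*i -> [-4.93, -13.78, -22.63, -31.48, -40.33]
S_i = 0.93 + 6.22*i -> [0.93, 7.15, 13.37, 19.59, 25.81]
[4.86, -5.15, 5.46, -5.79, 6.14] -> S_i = 4.86*(-1.06)^i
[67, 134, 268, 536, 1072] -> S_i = 67*2^i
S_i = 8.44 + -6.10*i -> [8.44, 2.34, -3.76, -9.86, -15.96]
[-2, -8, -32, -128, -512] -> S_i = -2*4^i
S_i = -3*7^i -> [-3, -21, -147, -1029, -7203]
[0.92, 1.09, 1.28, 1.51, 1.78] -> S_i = 0.92*1.18^i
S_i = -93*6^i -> [-93, -558, -3348, -20088, -120528]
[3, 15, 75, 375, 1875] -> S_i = 3*5^i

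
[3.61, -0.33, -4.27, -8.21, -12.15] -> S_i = 3.61 + -3.94*i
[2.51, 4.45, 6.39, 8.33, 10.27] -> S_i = 2.51 + 1.94*i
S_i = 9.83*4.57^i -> [9.83, 44.92, 205.3, 938.21, 4287.64]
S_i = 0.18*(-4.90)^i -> [0.18, -0.88, 4.32, -21.18, 103.77]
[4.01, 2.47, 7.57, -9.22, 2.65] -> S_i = Random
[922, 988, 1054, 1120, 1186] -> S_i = 922 + 66*i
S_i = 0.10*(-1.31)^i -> [0.1, -0.13, 0.17, -0.22, 0.29]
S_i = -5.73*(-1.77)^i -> [-5.73, 10.14, -17.95, 31.77, -56.24]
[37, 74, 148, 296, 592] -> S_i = 37*2^i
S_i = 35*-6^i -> [35, -210, 1260, -7560, 45360]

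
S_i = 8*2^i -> [8, 16, 32, 64, 128]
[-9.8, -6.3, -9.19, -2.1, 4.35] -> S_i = Random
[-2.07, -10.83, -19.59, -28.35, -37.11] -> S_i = -2.07 + -8.76*i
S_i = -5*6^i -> [-5, -30, -180, -1080, -6480]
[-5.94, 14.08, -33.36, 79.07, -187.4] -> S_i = -5.94*(-2.37)^i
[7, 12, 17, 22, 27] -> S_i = 7 + 5*i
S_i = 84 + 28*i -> [84, 112, 140, 168, 196]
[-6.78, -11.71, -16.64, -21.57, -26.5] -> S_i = -6.78 + -4.93*i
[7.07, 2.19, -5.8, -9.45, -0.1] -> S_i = Random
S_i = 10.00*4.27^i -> [10.0, 42.7, 182.33, 778.54, 3324.39]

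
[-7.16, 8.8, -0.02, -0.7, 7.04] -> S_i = Random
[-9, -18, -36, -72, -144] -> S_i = -9*2^i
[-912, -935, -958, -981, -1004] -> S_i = -912 + -23*i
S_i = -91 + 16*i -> [-91, -75, -59, -43, -27]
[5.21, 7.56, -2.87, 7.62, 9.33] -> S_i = Random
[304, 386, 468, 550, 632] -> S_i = 304 + 82*i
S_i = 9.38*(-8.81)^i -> [9.38, -82.64, 728.04, -6414.02, 56507.55]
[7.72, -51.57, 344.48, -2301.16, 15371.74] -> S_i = 7.72*(-6.68)^i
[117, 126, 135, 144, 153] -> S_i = 117 + 9*i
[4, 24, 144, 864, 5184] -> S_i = 4*6^i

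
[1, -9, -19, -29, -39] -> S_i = 1 + -10*i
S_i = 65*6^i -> [65, 390, 2340, 14040, 84240]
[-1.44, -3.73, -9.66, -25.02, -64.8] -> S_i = -1.44*2.59^i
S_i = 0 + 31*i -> [0, 31, 62, 93, 124]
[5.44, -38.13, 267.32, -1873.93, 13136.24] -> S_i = 5.44*(-7.01)^i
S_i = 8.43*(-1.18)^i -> [8.43, -9.95, 11.74, -13.85, 16.34]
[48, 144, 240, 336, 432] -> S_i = 48 + 96*i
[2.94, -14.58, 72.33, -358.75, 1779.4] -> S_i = 2.94*(-4.96)^i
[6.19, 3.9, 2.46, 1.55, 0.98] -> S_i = 6.19*0.63^i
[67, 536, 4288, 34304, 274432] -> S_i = 67*8^i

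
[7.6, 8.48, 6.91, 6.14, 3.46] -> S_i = Random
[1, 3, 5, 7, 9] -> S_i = 1 + 2*i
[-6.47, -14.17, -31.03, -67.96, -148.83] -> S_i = -6.47*2.19^i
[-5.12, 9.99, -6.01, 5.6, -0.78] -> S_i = Random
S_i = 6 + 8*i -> [6, 14, 22, 30, 38]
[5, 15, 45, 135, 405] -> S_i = 5*3^i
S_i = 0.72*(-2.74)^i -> [0.72, -1.97, 5.41, -14.81, 40.58]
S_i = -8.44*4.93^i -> [-8.44, -41.61, -205.13, -1011.31, -4985.75]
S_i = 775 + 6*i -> [775, 781, 787, 793, 799]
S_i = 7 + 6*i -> [7, 13, 19, 25, 31]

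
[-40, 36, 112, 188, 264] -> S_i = -40 + 76*i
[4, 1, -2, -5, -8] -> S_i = 4 + -3*i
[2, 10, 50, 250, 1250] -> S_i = 2*5^i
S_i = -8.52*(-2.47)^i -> [-8.52, 21.04, -51.98, 128.39, -317.12]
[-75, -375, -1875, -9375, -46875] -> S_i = -75*5^i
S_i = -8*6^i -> [-8, -48, -288, -1728, -10368]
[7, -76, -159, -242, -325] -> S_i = 7 + -83*i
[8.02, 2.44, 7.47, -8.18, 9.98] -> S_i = Random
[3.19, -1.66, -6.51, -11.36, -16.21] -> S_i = 3.19 + -4.85*i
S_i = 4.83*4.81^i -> [4.83, 23.23, 111.75, 537.5, 2585.4]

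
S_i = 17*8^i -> [17, 136, 1088, 8704, 69632]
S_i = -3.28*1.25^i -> [-3.28, -4.1, -5.12, -6.41, -8.01]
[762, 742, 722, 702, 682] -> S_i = 762 + -20*i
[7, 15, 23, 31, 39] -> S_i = 7 + 8*i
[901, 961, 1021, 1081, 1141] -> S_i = 901 + 60*i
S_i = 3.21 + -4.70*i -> [3.21, -1.49, -6.19, -10.89, -15.59]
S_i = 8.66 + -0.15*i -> [8.66, 8.51, 8.36, 8.21, 8.06]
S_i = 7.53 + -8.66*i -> [7.53, -1.13, -9.79, -18.45, -27.11]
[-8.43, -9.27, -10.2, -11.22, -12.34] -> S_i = -8.43*1.10^i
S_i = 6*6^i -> [6, 36, 216, 1296, 7776]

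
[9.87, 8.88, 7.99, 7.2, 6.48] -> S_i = 9.87*0.90^i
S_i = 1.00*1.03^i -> [1.0, 1.03, 1.06, 1.09, 1.13]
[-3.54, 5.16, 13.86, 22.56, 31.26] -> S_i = -3.54 + 8.70*i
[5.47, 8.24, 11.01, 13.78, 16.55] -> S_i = 5.47 + 2.77*i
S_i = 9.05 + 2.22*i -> [9.05, 11.27, 13.49, 15.71, 17.93]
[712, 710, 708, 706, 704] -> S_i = 712 + -2*i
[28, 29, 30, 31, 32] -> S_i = 28 + 1*i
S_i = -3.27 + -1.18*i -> [-3.27, -4.45, -5.63, -6.81, -7.99]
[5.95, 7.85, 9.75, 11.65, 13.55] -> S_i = 5.95 + 1.90*i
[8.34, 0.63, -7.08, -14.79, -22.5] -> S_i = 8.34 + -7.71*i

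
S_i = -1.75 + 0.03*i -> [-1.75, -1.72, -1.69, -1.66, -1.63]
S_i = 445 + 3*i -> [445, 448, 451, 454, 457]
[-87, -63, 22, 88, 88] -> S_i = Random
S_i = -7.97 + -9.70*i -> [-7.97, -17.67, -27.37, -37.07, -46.77]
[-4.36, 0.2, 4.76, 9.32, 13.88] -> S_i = -4.36 + 4.56*i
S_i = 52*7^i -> [52, 364, 2548, 17836, 124852]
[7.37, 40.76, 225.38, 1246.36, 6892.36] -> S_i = 7.37*5.53^i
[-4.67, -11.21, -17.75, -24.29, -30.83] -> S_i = -4.67 + -6.54*i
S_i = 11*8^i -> [11, 88, 704, 5632, 45056]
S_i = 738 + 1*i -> [738, 739, 740, 741, 742]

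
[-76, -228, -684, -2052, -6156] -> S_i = -76*3^i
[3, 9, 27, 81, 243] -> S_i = 3*3^i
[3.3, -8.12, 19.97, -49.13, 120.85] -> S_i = 3.30*(-2.46)^i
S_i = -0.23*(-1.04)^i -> [-0.23, 0.24, -0.25, 0.26, -0.27]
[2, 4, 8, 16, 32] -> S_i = 2*2^i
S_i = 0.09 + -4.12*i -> [0.09, -4.03, -8.15, -12.27, -16.39]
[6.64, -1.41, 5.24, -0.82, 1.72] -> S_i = Random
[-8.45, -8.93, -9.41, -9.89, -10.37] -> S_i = -8.45 + -0.48*i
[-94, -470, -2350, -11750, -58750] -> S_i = -94*5^i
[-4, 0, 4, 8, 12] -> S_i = -4 + 4*i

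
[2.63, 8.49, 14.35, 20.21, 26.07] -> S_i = 2.63 + 5.86*i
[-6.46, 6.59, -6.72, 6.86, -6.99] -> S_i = -6.46*(-1.02)^i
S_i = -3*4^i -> [-3, -12, -48, -192, -768]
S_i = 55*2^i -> [55, 110, 220, 440, 880]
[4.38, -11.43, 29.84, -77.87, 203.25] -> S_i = 4.38*(-2.61)^i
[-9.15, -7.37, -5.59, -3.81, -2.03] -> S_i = -9.15 + 1.78*i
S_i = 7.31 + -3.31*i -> [7.31, 4.0, 0.69, -2.62, -5.93]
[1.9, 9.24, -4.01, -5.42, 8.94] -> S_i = Random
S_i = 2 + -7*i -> [2, -5, -12, -19, -26]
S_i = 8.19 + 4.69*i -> [8.19, 12.88, 17.57, 22.26, 26.95]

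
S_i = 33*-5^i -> [33, -165, 825, -4125, 20625]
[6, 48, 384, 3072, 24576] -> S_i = 6*8^i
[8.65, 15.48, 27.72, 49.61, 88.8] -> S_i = 8.65*1.79^i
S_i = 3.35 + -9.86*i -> [3.35, -6.51, -16.37, -26.23, -36.09]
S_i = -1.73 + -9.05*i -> [-1.73, -10.78, -19.83, -28.88, -37.93]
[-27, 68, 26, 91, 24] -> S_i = Random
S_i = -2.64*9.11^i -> [-2.64, -24.05, -219.1, -1995.99, -18183.5]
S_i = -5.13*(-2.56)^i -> [-5.13, 13.13, -33.62, 86.07, -220.33]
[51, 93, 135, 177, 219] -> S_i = 51 + 42*i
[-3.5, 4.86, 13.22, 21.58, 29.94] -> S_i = -3.50 + 8.36*i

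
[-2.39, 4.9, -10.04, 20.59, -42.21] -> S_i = -2.39*(-2.05)^i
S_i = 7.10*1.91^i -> [7.1, 13.56, 25.9, 49.47, 94.49]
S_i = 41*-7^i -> [41, -287, 2009, -14063, 98441]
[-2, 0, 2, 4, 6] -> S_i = -2 + 2*i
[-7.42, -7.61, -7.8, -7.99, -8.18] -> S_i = -7.42 + -0.19*i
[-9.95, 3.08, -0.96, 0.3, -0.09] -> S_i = -9.95*(-0.31)^i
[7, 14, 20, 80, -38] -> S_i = Random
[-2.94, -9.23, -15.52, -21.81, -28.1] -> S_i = -2.94 + -6.29*i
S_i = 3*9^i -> [3, 27, 243, 2187, 19683]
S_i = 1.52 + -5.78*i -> [1.52, -4.26, -10.04, -15.82, -21.6]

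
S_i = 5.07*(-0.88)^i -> [5.07, -4.46, 3.93, -3.46, 3.04]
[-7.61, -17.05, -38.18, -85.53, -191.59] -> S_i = -7.61*2.24^i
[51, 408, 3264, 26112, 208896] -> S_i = 51*8^i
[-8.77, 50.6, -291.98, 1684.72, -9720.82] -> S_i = -8.77*(-5.77)^i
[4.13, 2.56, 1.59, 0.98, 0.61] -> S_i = 4.13*0.62^i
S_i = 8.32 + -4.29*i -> [8.32, 4.03, -0.26, -4.55, -8.84]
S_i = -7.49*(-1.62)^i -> [-7.49, 12.13, -19.66, 31.84, -51.59]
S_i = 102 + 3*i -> [102, 105, 108, 111, 114]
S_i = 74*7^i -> [74, 518, 3626, 25382, 177674]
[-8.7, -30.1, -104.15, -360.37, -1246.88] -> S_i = -8.70*3.46^i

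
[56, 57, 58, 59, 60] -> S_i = 56 + 1*i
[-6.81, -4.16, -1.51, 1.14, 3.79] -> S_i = -6.81 + 2.65*i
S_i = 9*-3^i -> [9, -27, 81, -243, 729]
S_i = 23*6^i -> [23, 138, 828, 4968, 29808]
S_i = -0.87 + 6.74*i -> [-0.87, 5.87, 12.61, 19.35, 26.09]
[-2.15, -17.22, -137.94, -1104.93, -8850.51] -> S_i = -2.15*8.01^i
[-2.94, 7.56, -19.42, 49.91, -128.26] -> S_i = -2.94*(-2.57)^i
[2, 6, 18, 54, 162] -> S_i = 2*3^i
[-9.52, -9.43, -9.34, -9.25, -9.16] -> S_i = -9.52 + 0.09*i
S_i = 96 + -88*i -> [96, 8, -80, -168, -256]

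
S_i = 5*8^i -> [5, 40, 320, 2560, 20480]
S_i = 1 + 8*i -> [1, 9, 17, 25, 33]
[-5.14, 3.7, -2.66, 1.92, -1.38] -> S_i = -5.14*(-0.72)^i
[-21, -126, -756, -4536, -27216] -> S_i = -21*6^i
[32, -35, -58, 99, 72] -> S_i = Random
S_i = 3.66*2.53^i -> [3.66, 9.26, 23.43, 59.27, 149.96]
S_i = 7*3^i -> [7, 21, 63, 189, 567]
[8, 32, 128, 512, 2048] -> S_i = 8*4^i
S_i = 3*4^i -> [3, 12, 48, 192, 768]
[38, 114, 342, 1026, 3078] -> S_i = 38*3^i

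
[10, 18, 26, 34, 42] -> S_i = 10 + 8*i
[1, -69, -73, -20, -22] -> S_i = Random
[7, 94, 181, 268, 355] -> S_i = 7 + 87*i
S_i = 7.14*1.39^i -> [7.14, 9.92, 13.8, 19.18, 26.65]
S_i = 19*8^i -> [19, 152, 1216, 9728, 77824]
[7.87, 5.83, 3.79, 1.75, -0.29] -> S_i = 7.87 + -2.04*i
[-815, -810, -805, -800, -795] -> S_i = -815 + 5*i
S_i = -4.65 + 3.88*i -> [-4.65, -0.77, 3.11, 6.99, 10.87]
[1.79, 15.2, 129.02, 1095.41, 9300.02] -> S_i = 1.79*8.49^i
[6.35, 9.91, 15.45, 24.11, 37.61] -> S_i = 6.35*1.56^i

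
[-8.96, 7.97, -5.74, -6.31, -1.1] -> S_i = Random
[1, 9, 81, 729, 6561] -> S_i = 1*9^i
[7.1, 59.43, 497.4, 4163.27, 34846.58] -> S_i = 7.10*8.37^i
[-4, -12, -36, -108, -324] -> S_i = -4*3^i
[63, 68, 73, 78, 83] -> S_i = 63 + 5*i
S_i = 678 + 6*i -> [678, 684, 690, 696, 702]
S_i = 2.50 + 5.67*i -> [2.5, 8.17, 13.84, 19.51, 25.18]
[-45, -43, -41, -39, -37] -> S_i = -45 + 2*i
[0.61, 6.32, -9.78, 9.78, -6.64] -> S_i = Random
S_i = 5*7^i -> [5, 35, 245, 1715, 12005]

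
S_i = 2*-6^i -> [2, -12, 72, -432, 2592]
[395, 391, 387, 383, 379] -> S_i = 395 + -4*i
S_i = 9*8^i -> [9, 72, 576, 4608, 36864]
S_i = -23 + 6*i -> [-23, -17, -11, -5, 1]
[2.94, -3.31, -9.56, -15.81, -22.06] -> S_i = 2.94 + -6.25*i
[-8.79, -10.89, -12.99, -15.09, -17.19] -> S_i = -8.79 + -2.10*i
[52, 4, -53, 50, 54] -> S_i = Random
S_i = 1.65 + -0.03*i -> [1.65, 1.62, 1.59, 1.56, 1.53]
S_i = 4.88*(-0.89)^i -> [4.88, -4.34, 3.87, -3.44, 3.06]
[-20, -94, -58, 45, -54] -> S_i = Random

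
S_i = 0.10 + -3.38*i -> [0.1, -3.28, -6.66, -10.04, -13.42]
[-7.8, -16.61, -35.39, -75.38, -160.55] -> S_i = -7.80*2.13^i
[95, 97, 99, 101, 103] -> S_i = 95 + 2*i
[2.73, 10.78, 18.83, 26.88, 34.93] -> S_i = 2.73 + 8.05*i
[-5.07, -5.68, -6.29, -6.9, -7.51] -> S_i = -5.07 + -0.61*i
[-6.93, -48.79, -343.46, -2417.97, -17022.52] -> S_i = -6.93*7.04^i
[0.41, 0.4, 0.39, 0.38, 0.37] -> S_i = 0.41 + -0.01*i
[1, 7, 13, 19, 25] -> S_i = 1 + 6*i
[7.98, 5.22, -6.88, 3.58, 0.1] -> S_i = Random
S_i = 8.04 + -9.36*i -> [8.04, -1.32, -10.68, -20.04, -29.4]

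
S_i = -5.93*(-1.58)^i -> [-5.93, 9.37, -14.8, 23.39, -36.96]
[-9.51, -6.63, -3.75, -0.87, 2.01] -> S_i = -9.51 + 2.88*i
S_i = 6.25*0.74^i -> [6.25, 4.62, 3.42, 2.53, 1.87]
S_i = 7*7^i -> [7, 49, 343, 2401, 16807]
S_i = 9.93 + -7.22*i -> [9.93, 2.71, -4.51, -11.73, -18.95]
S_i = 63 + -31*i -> [63, 32, 1, -30, -61]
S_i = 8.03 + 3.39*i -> [8.03, 11.42, 14.81, 18.2, 21.59]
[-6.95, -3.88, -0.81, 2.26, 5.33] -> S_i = -6.95 + 3.07*i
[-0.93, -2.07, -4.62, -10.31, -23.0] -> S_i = -0.93*2.23^i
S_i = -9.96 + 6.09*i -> [-9.96, -3.87, 2.22, 8.31, 14.4]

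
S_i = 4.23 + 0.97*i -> [4.23, 5.2, 6.17, 7.14, 8.11]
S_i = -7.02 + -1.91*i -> [-7.02, -8.93, -10.84, -12.75, -14.66]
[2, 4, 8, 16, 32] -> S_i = 2*2^i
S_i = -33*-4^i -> [-33, 132, -528, 2112, -8448]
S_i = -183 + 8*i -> [-183, -175, -167, -159, -151]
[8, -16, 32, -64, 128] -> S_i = 8*-2^i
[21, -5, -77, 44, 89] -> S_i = Random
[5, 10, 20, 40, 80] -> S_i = 5*2^i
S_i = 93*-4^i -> [93, -372, 1488, -5952, 23808]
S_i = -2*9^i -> [-2, -18, -162, -1458, -13122]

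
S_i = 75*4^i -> [75, 300, 1200, 4800, 19200]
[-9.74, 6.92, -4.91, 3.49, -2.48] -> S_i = -9.74*(-0.71)^i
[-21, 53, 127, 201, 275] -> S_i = -21 + 74*i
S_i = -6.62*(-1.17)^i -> [-6.62, 7.75, -9.06, 10.6, -12.41]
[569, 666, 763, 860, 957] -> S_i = 569 + 97*i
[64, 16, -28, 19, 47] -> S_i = Random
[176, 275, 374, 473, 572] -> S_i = 176 + 99*i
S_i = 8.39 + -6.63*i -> [8.39, 1.76, -4.87, -11.5, -18.13]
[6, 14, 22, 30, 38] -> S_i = 6 + 8*i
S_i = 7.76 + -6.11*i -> [7.76, 1.65, -4.46, -10.57, -16.68]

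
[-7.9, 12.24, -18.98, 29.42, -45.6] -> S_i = -7.90*(-1.55)^i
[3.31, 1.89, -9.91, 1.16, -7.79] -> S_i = Random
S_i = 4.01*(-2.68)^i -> [4.01, -10.75, 28.8, -77.19, 206.86]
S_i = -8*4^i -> [-8, -32, -128, -512, -2048]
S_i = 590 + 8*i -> [590, 598, 606, 614, 622]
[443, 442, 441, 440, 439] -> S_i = 443 + -1*i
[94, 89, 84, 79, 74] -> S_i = 94 + -5*i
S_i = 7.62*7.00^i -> [7.62, 53.34, 373.38, 2613.66, 18295.62]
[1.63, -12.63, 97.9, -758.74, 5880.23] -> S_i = 1.63*(-7.75)^i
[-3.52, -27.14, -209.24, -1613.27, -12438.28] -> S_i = -3.52*7.71^i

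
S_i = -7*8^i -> [-7, -56, -448, -3584, -28672]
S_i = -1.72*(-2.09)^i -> [-1.72, 3.59, -7.51, 15.7, -32.82]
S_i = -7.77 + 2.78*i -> [-7.77, -4.99, -2.21, 0.57, 3.35]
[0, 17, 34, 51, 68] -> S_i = 0 + 17*i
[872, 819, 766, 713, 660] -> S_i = 872 + -53*i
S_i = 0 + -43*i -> [0, -43, -86, -129, -172]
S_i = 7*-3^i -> [7, -21, 63, -189, 567]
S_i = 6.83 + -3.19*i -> [6.83, 3.64, 0.45, -2.74, -5.93]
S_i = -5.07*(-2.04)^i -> [-5.07, 10.34, -21.1, 43.04, -87.81]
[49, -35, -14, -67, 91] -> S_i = Random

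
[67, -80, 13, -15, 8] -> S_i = Random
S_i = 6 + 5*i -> [6, 11, 16, 21, 26]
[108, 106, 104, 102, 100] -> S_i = 108 + -2*i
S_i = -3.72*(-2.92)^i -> [-3.72, 10.86, -31.72, 92.62, -270.44]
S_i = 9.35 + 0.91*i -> [9.35, 10.26, 11.17, 12.08, 12.99]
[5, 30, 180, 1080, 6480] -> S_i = 5*6^i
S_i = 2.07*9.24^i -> [2.07, 19.13, 176.73, 1633.0, 15088.92]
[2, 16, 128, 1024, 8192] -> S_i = 2*8^i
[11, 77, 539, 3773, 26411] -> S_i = 11*7^i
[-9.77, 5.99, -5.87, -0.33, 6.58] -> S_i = Random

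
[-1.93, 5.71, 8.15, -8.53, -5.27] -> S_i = Random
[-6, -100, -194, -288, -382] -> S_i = -6 + -94*i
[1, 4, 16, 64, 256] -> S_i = 1*4^i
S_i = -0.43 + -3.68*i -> [-0.43, -4.11, -7.79, -11.47, -15.15]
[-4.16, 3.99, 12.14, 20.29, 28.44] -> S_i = -4.16 + 8.15*i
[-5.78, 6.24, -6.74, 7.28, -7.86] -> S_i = -5.78*(-1.08)^i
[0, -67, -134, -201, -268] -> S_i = 0 + -67*i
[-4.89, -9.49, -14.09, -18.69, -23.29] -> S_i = -4.89 + -4.60*i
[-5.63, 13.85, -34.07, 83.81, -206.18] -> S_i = -5.63*(-2.46)^i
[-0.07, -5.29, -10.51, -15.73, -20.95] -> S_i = -0.07 + -5.22*i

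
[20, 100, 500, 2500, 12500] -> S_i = 20*5^i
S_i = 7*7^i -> [7, 49, 343, 2401, 16807]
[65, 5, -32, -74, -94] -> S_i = Random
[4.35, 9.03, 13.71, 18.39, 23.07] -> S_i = 4.35 + 4.68*i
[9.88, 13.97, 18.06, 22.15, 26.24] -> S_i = 9.88 + 4.09*i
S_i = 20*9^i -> [20, 180, 1620, 14580, 131220]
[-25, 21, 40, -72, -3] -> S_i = Random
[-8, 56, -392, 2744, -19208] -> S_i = -8*-7^i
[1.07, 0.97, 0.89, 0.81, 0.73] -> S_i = 1.07*0.91^i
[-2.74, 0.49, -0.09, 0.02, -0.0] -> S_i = -2.74*(-0.18)^i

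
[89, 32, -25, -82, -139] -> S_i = 89 + -57*i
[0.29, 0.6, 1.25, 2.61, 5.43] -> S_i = 0.29*2.08^i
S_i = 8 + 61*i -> [8, 69, 130, 191, 252]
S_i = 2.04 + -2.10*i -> [2.04, -0.06, -2.16, -4.26, -6.36]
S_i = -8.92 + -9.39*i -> [-8.92, -18.31, -27.7, -37.09, -46.48]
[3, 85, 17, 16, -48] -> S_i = Random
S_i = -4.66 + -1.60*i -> [-4.66, -6.26, -7.86, -9.46, -11.06]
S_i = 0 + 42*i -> [0, 42, 84, 126, 168]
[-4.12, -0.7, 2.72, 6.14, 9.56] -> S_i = -4.12 + 3.42*i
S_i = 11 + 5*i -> [11, 16, 21, 26, 31]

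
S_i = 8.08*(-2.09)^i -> [8.08, -16.89, 35.29, -73.76, 154.17]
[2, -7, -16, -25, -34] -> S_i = 2 + -9*i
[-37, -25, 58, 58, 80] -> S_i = Random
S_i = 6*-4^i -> [6, -24, 96, -384, 1536]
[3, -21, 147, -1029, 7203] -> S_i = 3*-7^i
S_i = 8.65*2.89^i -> [8.65, 25.0, 72.25, 208.79, 603.4]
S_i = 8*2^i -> [8, 16, 32, 64, 128]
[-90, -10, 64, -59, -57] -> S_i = Random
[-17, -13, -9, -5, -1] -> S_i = -17 + 4*i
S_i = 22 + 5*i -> [22, 27, 32, 37, 42]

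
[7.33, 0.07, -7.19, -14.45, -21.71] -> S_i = 7.33 + -7.26*i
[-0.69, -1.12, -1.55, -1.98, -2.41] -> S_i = -0.69 + -0.43*i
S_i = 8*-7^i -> [8, -56, 392, -2744, 19208]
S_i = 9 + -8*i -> [9, 1, -7, -15, -23]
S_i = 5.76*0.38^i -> [5.76, 2.19, 0.83, 0.32, 0.12]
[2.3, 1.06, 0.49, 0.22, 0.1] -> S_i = 2.30*0.46^i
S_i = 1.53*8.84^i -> [1.53, 13.53, 119.56, 1056.93, 9343.3]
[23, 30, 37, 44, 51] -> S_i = 23 + 7*i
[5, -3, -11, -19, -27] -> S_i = 5 + -8*i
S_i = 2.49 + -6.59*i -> [2.49, -4.1, -10.69, -17.28, -23.87]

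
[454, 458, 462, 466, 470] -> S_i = 454 + 4*i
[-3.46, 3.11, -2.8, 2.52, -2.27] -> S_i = -3.46*(-0.90)^i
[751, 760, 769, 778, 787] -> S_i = 751 + 9*i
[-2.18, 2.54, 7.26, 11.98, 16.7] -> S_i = -2.18 + 4.72*i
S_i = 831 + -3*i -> [831, 828, 825, 822, 819]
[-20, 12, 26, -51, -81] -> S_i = Random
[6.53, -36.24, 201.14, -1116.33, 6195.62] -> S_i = 6.53*(-5.55)^i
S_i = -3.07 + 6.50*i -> [-3.07, 3.43, 9.93, 16.43, 22.93]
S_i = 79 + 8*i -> [79, 87, 95, 103, 111]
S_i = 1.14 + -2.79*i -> [1.14, -1.65, -4.44, -7.23, -10.02]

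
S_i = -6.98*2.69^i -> [-6.98, -18.78, -50.51, -135.87, -365.48]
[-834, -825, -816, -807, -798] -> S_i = -834 + 9*i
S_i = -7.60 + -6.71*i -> [-7.6, -14.31, -21.02, -27.73, -34.44]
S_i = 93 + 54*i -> [93, 147, 201, 255, 309]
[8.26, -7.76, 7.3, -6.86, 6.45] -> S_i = 8.26*(-0.94)^i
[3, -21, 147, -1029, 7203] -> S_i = 3*-7^i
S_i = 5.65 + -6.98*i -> [5.65, -1.33, -8.31, -15.29, -22.27]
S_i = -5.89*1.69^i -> [-5.89, -9.95, -16.82, -28.43, -48.05]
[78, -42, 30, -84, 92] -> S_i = Random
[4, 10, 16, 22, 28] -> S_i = 4 + 6*i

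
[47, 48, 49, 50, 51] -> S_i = 47 + 1*i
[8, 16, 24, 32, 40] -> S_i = 8 + 8*i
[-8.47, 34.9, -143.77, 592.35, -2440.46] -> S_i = -8.47*(-4.12)^i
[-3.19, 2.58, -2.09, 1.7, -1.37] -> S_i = -3.19*(-0.81)^i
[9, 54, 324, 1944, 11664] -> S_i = 9*6^i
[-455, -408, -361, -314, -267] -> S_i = -455 + 47*i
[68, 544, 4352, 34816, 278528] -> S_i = 68*8^i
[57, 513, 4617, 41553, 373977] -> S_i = 57*9^i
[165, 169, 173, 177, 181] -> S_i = 165 + 4*i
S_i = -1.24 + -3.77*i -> [-1.24, -5.01, -8.78, -12.55, -16.32]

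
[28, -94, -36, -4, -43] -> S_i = Random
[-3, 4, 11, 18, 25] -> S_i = -3 + 7*i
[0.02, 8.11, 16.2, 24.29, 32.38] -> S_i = 0.02 + 8.09*i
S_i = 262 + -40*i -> [262, 222, 182, 142, 102]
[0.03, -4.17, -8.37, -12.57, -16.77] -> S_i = 0.03 + -4.20*i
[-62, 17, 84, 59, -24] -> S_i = Random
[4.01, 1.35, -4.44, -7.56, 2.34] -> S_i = Random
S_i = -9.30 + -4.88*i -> [-9.3, -14.18, -19.06, -23.94, -28.82]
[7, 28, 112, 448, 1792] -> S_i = 7*4^i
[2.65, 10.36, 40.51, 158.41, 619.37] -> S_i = 2.65*3.91^i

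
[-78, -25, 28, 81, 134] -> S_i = -78 + 53*i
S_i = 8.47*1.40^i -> [8.47, 11.86, 16.6, 23.24, 32.54]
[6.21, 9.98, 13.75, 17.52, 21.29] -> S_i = 6.21 + 3.77*i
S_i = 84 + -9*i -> [84, 75, 66, 57, 48]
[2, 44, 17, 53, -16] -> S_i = Random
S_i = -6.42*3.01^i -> [-6.42, -19.32, -58.17, -175.08, -526.99]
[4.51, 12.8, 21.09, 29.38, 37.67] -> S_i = 4.51 + 8.29*i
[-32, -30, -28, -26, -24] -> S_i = -32 + 2*i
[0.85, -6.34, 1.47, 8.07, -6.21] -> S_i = Random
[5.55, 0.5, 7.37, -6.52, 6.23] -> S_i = Random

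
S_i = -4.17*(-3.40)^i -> [-4.17, 14.18, -48.21, 163.9, -557.25]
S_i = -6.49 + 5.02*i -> [-6.49, -1.47, 3.55, 8.57, 13.59]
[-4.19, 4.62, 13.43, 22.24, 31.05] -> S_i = -4.19 + 8.81*i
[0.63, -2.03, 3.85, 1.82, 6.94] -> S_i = Random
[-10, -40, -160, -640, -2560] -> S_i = -10*4^i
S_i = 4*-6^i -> [4, -24, 144, -864, 5184]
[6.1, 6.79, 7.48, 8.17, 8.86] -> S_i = 6.10 + 0.69*i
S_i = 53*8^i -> [53, 424, 3392, 27136, 217088]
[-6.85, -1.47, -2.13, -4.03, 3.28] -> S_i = Random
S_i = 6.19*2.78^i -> [6.19, 17.21, 47.84, 132.99, 369.72]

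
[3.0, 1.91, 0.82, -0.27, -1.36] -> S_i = 3.00 + -1.09*i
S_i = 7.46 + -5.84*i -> [7.46, 1.62, -4.22, -10.06, -15.9]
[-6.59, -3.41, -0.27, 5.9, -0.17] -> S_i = Random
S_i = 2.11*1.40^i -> [2.11, 2.95, 4.14, 5.79, 8.11]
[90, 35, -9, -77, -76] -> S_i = Random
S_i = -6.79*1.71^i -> [-6.79, -11.61, -19.85, -33.95, -58.06]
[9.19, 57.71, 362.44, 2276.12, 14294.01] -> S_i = 9.19*6.28^i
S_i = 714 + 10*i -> [714, 724, 734, 744, 754]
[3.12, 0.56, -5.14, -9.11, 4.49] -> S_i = Random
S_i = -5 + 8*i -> [-5, 3, 11, 19, 27]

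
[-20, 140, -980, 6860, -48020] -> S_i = -20*-7^i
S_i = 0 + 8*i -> [0, 8, 16, 24, 32]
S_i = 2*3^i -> [2, 6, 18, 54, 162]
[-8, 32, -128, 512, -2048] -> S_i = -8*-4^i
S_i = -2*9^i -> [-2, -18, -162, -1458, -13122]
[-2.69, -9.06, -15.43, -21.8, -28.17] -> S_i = -2.69 + -6.37*i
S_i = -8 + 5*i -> [-8, -3, 2, 7, 12]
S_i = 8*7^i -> [8, 56, 392, 2744, 19208]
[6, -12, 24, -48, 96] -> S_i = 6*-2^i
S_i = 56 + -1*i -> [56, 55, 54, 53, 52]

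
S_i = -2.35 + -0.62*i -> [-2.35, -2.97, -3.59, -4.21, -4.83]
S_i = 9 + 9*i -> [9, 18, 27, 36, 45]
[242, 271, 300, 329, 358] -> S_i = 242 + 29*i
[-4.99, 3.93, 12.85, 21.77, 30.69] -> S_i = -4.99 + 8.92*i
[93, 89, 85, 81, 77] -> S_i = 93 + -4*i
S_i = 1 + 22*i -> [1, 23, 45, 67, 89]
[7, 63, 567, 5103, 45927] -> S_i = 7*9^i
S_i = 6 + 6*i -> [6, 12, 18, 24, 30]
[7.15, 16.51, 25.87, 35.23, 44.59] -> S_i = 7.15 + 9.36*i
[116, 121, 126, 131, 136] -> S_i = 116 + 5*i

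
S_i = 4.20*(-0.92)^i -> [4.2, -3.86, 3.55, -3.27, 3.01]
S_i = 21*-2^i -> [21, -42, 84, -168, 336]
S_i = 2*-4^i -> [2, -8, 32, -128, 512]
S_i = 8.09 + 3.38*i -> [8.09, 11.47, 14.85, 18.23, 21.61]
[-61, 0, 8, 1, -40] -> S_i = Random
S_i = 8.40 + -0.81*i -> [8.4, 7.59, 6.78, 5.97, 5.16]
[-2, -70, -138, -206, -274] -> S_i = -2 + -68*i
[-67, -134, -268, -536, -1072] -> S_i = -67*2^i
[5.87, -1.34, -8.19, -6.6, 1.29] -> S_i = Random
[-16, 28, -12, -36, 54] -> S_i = Random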